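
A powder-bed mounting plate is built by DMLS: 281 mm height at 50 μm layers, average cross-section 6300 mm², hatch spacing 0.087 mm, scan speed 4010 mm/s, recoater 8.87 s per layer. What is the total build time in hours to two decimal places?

42.04 hours

Number of layers: 281 / 0.05 → 5620 (rounded up).
Per-layer scan distance = 6300 / 0.087, so 72413.8 mm.
Per-layer scan time = 72413.8 / 4010 = 18.0583 s.
Time per layer = 18.0583 + 8.87, so 26.9283 s.
Total: 5620 × 26.9283 s = 151337.046 s → 42.04 hours.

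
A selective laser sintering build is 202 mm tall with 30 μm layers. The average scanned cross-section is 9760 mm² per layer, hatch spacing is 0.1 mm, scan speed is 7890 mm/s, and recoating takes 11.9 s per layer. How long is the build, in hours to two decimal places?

Number of layers: 202 / 0.03 → 6734 (rounded up).
Hatch length per layer = 9760 / 0.1, so 97600 mm.
Scan time per layer = 97600 / 7890, so 12.3701 s.
Per-layer time = 12.3701 + 11.9 = 24.2701 s.
6734 layers × 24.2701 s/layer = 163434.8534 s, i.e. 45.40 hours.

45.40 hours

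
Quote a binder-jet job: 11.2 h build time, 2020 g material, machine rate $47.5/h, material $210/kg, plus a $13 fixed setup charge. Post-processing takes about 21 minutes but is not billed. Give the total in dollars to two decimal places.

$969.20

Time charge = 47.5 × 11.2 = $532.00.
Material cost = 210 × 2020/1000 = $424.20.
Total = 532.00 + 424.20 + 13 = $969.20.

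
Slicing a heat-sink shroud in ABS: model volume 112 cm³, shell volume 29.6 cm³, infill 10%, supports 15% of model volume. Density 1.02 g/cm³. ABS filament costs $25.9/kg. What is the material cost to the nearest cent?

$1.44

Volume inside the shell = 112 − 29.6 = 82.4 cm³.
Infill deposited = 0.10 × 82.4 = 8.24 cm³.
Support = 0.15 × 112, so 16.8 cm³.
Total printed volume = 29.6 + 8.24 + 16.8, so 54.64 cm³.
Mass: 54.64 × 1.02 → 55.7328 g.
Cost = 55.7328 g / 1000 × $25.9/kg = $1.44.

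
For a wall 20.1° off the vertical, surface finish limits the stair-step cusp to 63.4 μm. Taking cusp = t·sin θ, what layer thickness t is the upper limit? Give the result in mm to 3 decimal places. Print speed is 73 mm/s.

0.184 mm

t = h_c / sin θ = 0.0634 / 0.3437 = 0.184 mm.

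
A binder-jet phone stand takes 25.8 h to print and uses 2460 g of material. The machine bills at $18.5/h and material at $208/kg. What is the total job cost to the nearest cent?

Time charge = 18.5 × 25.8, so $477.30.
Material charge = 208 × 2460/1000 = $511.68.
Total = 477.30 + 511.68 = $988.98.

$988.98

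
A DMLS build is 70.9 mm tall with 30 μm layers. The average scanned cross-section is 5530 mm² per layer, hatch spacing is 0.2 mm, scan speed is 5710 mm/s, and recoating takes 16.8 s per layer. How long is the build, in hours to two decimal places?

14.21 hours

Layers = ⌈70.9/0.03⌉ = 2364.
Per-layer scan distance = 5530 / 0.2 = 27650 mm.
Laser time per layer = 27650 / 5710 = 4.8424 s.
Per-layer time: 4.8424 + 16.8 → 21.6424 s.
2364 layers × 21.6424 s/layer = 51162.6336 s, i.e. 14.21 hours.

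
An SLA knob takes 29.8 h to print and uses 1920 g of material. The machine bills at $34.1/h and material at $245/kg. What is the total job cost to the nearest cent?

$1486.58

Machine cost = 34.1 × 29.8 = $1016.18.
Feedstock cost = 245 × 1920/1000 = $470.40.
Total = 1016.18 + 470.40 = $1486.58.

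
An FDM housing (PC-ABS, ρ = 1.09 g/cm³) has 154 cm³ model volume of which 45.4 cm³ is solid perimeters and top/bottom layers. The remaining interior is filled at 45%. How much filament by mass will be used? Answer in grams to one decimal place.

102.8 g

Volume inside the shell = 154 − 45.4 = 108.6 cm³.
Infill volume = 0.45 × 108.6 = 48.87 cm³.
Total printed volume: 45.4 + 48.87 → 94.27 cm³.
Mass = 94.27 × 1.09, so 102.7543 g.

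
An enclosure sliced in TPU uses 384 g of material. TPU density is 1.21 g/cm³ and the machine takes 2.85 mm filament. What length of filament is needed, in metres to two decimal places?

49.75 m

Extruded volume: 384/1.21 = 317.3554 cm³ (317355.4 mm³).
Filament cross-section = π × (2.85/2)² = 6.3794 mm².
Length = 317355.4 / 6.3794 = 49746.9 mm = 49.75 m.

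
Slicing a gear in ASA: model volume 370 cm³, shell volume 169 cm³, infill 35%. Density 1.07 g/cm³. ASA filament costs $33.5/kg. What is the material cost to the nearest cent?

Infill region = 370 − 169 = 201 cm³.
Infill deposited = 0.35 × 201, so 70.35 cm³.
Total printed volume = 169 + 70.35, so 239.35 cm³.
Mass = 239.35 × 1.07 = 256.1045 g.
At $33.5/kg: 256.1045/1000 × 33.5 = $8.58.

$8.58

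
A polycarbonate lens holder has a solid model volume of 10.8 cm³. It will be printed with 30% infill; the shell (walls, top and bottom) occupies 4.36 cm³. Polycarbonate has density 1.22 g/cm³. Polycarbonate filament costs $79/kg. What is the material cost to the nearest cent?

$0.61

Interior volume = 10.8 − 4.36, so 6.44 cm³.
Infill volume: 0.30 × 6.44 → 1.932 cm³.
Total printed volume: 4.36 + 1.932 → 6.292 cm³.
Mass = 6.292 × 1.22 = 7.67624 g.
At $79/kg: 7.67624/1000 × 79 = $0.61.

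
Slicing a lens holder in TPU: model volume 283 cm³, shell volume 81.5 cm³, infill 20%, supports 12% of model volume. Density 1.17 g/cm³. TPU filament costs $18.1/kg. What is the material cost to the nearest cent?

Volume inside the shell = 283 − 81.5, so 201.5 cm³.
Deposited infill = 0.20 × 201.5, so 40.3 cm³.
Support: 0.12 × 283 → 33.96 cm³.
Deposited volume: 81.5 + 40.3 + 33.96 → 155.76 cm³.
Mass = 155.76 × 1.17 = 182.2392 g.
At $18.1/kg: 182.2392/1000 × 18.1 = $3.30.

$3.30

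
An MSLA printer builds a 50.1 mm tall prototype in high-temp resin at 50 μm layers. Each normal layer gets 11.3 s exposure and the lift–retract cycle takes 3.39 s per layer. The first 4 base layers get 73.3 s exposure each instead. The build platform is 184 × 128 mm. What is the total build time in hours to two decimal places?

Number of layers: 50.1 / 0.05 → 1002 (rounded up).
Burn-in layers = 4 × (73.3 + 3.39), so 306.76 s.
Normal layers = 998 × (11.3 + 3.39), so 14660.62 s.
Sum: 306.76 + 14660.62 = 14967.38 s → 4.16 hours.

4.16 hours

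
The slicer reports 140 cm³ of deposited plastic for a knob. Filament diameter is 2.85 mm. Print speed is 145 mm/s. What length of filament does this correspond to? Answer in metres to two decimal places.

Cross-section of 2.85 mm filament: π·(2.85/2)² = 6.3794 mm².
L = 140000 mm³ / 6.3794 mm² = 21945.64 mm, i.e. 21.95 m.

21.95 m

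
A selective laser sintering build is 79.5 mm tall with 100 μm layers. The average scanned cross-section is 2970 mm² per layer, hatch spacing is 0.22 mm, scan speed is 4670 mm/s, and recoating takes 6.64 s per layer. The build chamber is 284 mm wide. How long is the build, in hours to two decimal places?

2.10 hours

Number of layers: 79.5 / 0.1 → 795 (rounded up).
Hatch length per layer = 2970 / 0.22 = 13500 mm.
Per-layer scan time = 13500 / 4670 = 2.8908 s.
Layer cycle = 2.8908 + 6.64 = 9.5308 s.
Build time = 795 × 9.5308 = 7576.986 s = 2.10 hours.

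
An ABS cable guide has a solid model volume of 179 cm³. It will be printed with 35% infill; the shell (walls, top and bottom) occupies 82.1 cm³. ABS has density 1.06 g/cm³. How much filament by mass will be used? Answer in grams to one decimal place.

Volume inside the shell: 179 − 82.1 → 96.9 cm³.
Deposited infill: 0.35 × 96.9 → 33.915 cm³.
Total printed volume = 82.1 + 33.915 = 116.015 cm³.
Mass = 116.015 × 1.06 = 122.9759 g.

123.0 g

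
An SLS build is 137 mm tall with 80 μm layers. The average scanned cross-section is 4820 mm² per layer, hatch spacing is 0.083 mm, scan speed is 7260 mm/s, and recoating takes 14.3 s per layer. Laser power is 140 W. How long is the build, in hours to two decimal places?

10.61 hours

Layers = ⌈137/0.08⌉ = 1713.
Per-layer scan distance = 4820 / 0.083, so 58072.3 mm.
Per-layer scan time = 58072.3 / 7260 = 7.9989 s.
Time per layer: 7.9989 + 14.3 → 22.2989 s.
1713 layers × 22.2989 s/layer = 38198.0157 s, i.e. 10.61 hours.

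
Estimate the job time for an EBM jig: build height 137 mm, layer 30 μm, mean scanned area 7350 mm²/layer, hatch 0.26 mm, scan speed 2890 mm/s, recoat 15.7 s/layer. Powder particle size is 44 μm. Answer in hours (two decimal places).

Number of layers: 137 / 0.03 → 4567 (rounded up).
Scan path per layer = 7350 / 0.26 = 28269.2 mm.
Scan time per layer = 28269.2 / 2890, so 9.7817 s.
Layer cycle = 9.7817 + 15.7, so 25.4817 s.
Build time = 4567 × 25.4817 = 116374.9239 s = 32.33 hours.

32.33 hours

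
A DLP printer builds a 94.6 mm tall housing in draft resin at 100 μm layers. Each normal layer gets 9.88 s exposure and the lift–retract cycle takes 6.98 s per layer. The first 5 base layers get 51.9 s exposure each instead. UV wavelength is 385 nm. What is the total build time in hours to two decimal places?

Layer count = ceil(94.6 / 0.1) = 946.
Burn-in layers = 5 × (51.9 + 6.98), so 294.4 s.
Normal layers = 941 × (9.88 + 6.98) = 15865.26 s.
Sum: 294.4 + 15865.26 = 16159.66 s → 4.49 hours.

4.49 hours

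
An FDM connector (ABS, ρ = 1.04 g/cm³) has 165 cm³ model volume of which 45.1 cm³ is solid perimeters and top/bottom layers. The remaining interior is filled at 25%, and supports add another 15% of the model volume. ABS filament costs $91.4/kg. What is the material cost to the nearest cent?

Volume inside the shell = 165 − 45.1, so 119.9 cm³.
Infill deposited = 0.25 × 119.9 = 29.975 cm³.
Support = 0.15 × 165, so 24.75 cm³.
Deposited volume = 45.1 + 29.975 + 24.75, so 99.825 cm³.
Mass: 99.825 × 1.04 → 103.818 g.
At $91.4/kg: 103.818/1000 × 91.4 = $9.49.

$9.49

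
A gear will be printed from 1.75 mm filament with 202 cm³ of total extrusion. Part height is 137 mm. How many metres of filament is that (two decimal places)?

Cross-section of 1.75 mm filament: π·(1.75/2)² = 2.4053 mm².
L = 202000 mm³ / 2.4053 mm² = 83981.21 mm, i.e. 83.98 m.

83.98 m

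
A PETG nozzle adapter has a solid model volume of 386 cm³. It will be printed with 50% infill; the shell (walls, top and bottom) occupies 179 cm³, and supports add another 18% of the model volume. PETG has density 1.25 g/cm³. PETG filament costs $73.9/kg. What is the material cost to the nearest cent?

$32.51

Interior volume = 386 − 179, so 207 cm³.
Infill volume = 0.50 × 207 = 103.5 cm³.
Support = 0.18 × 386 = 69.48 cm³.
Total printed volume = 179 + 103.5 + 69.48 = 351.98 cm³.
Mass = 351.98 × 1.25, so 439.975 g.
At $73.9/kg: 439.975/1000 × 73.9 = $32.51.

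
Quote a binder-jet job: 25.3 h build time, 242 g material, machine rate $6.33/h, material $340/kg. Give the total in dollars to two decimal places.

$242.43

Time charge = 6.33 × 25.3 = $160.149.
Material charge = 340 × 242/1000, so $82.28.
Job cost: 160.149 + 82.28 = 242.429 ≈ $242.43.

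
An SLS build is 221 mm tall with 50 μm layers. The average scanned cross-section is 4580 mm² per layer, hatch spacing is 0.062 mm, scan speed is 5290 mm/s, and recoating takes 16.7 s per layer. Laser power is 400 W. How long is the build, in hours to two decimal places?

37.65 hours

Layer count = ceil(221 / 0.05) = 4420.
Hatch length per layer: 4580 / 0.062 → 73871 mm.
Per-layer scan time = 73871 / 5290, so 13.9643 s.
Per-layer time = 13.9643 + 16.7, so 30.6643 s.
4420 layers × 30.6643 s/layer = 135536.206 s, i.e. 37.65 hours.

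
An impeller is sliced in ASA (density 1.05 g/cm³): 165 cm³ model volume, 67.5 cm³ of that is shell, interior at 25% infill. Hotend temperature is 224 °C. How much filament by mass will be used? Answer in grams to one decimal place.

96.5 g

Infill region: 165 − 67.5 → 97.5 cm³.
Infill deposited = 0.25 × 97.5 = 24.375 cm³.
Total extruded = 67.5 + 24.375, so 91.875 cm³.
Mass = 91.875 × 1.05, so 96.46875 g.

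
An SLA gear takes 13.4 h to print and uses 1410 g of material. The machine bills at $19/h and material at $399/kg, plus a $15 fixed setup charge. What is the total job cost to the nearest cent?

Machine-time cost: 19 × 13.4 → $254.60.
Feedstock cost = 399 × 1410/1000 = $562.59.
Total = 254.60 + 562.59 + 15 = $832.19.

$832.19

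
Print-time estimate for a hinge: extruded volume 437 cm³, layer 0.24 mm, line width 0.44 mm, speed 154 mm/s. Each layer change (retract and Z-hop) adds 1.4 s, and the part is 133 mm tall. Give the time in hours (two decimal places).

7.68 hours

Extrusion cross-section = 0.24 × 0.44, so 0.1056 mm².
Total extruded path = 437000/0.1056 = 4138257.6 mm.
Time extruding: 4138257.6 / 154 → 26871.8 s.
Number of layers: 133 / 0.24 → 555 (rounded up).
Non-print overhead: 555 × 1.4 → 777 s.
Altogether 26871.8 + 777 = 27648.8 s, i.e. 7.68 hours.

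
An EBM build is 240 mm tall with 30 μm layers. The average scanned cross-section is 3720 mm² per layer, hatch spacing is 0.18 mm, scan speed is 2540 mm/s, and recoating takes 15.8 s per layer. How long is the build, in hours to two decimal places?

53.19 hours

Layers = ⌈240/0.03⌉ = 8000.
Scan path per layer = 3720 / 0.18 = 20666.7 mm.
Per-layer scan time = 20666.7 / 2540 = 8.1365 s.
Layer cycle: 8.1365 + 15.8 → 23.9365 s.
Build time = 8000 × 23.9365 = 191492 s = 53.19 hours.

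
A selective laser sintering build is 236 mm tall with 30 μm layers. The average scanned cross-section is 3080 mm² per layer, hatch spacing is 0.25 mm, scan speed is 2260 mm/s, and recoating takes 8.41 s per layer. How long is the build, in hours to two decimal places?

30.29 hours

Layers = ⌈236/0.03⌉ = 7867.
Per-layer scan distance = 3080 / 0.25 = 12320 mm.
Per-layer scan time = 12320 / 2260 = 5.4513 s.
Per-layer time = 5.4513 + 8.41, so 13.8613 s.
7867 layers × 13.8613 s/layer = 109046.8471 s, i.e. 30.29 hours.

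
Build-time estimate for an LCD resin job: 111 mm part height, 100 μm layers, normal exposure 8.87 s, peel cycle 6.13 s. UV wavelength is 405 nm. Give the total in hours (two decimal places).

4.63 hours

Layer count = ceil(111 / 0.1) = 1110.
Each layer takes = 8.87 + 6.13, so 15 s.
Build time: 1110 × 15 s = 16650 s, i.e. 4.63 hours.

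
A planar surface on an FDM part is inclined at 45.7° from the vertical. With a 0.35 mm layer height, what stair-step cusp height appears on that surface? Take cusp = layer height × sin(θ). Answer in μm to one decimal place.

250.5 μm

sin(45.7°) = 0.7157, so cusp = 0.35 × 0.7157 = 0.250495 mm → 250.5 μm.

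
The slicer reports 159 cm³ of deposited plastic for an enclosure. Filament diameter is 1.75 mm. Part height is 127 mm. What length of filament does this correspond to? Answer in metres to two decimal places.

A = π r² = π × 0.875² = 2.4053 mm².
L = 159000 mm³ / 2.4053 mm² = 66104.02 mm, i.e. 66.10 m.

66.10 m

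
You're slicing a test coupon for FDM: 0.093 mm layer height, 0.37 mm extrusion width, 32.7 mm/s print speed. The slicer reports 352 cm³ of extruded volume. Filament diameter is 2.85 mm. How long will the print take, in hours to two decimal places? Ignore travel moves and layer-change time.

86.90 hours

Bead cross-section = 0.093 × 0.37 = 0.03441 mm².
Path length: 352000 mm³ / 0.03441 mm² → 10229584.4 mm.
Time extruding: 10229584.4 / 32.7 → 312831.3 s.
In the requested units: 312831.3 s = 86.90 hours.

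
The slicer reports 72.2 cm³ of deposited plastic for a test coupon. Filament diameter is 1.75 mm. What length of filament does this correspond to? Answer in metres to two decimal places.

30.02 m

Filament cross-section = π × (1.75/2)² = 2.4053 mm².
Length = 72.2 cm³ / 2.4053 mm² = 72200 / 2.4053 = 30017.05 mm = 30.02 m.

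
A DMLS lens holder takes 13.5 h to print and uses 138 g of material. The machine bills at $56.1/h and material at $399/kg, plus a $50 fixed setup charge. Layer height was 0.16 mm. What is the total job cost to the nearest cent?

Machine-time cost = 56.1 × 13.5 = $757.35.
Material charge = 399 × 138/1000 = $55.062.
Adding setup: 757.35 + 55.062 + 50 → 862.412 ≈ $862.41.

$862.41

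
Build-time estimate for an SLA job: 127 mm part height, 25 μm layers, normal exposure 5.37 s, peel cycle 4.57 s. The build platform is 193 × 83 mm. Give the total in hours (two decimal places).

14.03 hours

Layer count = ceil(127 / 0.025) = 5080.
Cycle time = 5.37 + 4.57, so 9.94 s.
Build time: 5080 × 9.94 s = 50495.2 s, i.e. 14.03 hours.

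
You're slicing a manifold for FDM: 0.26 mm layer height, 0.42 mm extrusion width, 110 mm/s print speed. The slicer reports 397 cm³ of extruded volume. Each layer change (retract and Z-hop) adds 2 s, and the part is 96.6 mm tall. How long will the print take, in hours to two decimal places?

Bead cross-section = 0.26 × 0.42, so 0.1092 mm².
Path length: 397000 mm³ / 0.1092 mm² → 3635531.1 mm.
Extrusion time = 3635531.1 / 110, so 33050.3 s.
Layers = ⌈96.6/0.26⌉ = 372.
Layer-change overhead = 372 × 2, so 744 s.
Altogether 33050.3 + 744 = 33794.3 s, i.e. 9.39 hours.

9.39 hours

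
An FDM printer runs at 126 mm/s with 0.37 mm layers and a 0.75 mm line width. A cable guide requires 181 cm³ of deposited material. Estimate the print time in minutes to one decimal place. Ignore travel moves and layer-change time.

86.3 minutes

Bead cross-section: 0.37 × 0.75 → 0.2775 mm².
Path length: 181000 mm³ / 0.2775 mm² → 652252.3 mm.
Time extruding = 652252.3 / 126, so 5176.6 s.
5176.6 s = 86.3 minutes.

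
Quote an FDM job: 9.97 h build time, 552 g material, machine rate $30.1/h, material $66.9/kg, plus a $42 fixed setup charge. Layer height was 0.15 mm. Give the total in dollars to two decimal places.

Time charge: 30.1 × 9.97 → $300.097.
Material cost = 66.9 × 552/1000, so $36.9288.
Total = 300.097 + 36.9288 + 42 = 379.0258 ≈ $379.03.

$379.03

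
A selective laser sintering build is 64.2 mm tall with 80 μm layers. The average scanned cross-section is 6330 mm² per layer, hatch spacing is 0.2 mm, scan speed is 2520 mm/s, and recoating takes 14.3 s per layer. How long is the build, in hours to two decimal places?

5.99 hours

Layers = ⌈64.2/0.08⌉ = 803.
Hatch length per layer = 6330 / 0.2, so 31650 mm.
Scan time per layer = 31650 / 2520 = 12.5595 s.
Time per layer = 12.5595 + 14.3, so 26.8595 s.
Total: 803 × 26.8595 s = 21568.1785 s → 5.99 hours.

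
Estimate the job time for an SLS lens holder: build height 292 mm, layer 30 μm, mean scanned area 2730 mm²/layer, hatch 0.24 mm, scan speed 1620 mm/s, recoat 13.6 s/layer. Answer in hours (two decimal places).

55.76 hours

Layers = ⌈292/0.03⌉ = 9734.
Scan path per layer: 2730 / 0.24 → 11375 mm.
Laser time per layer = 11375 / 1620, so 7.0216 s.
Per-layer time = 7.0216 + 13.6 = 20.6216 s.
Total: 9734 × 20.6216 s = 200730.6544 s → 55.76 hours.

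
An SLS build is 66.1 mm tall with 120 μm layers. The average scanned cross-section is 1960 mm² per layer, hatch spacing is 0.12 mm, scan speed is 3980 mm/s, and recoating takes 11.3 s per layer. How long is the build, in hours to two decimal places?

2.36 hours

Layers = ⌈66.1/0.12⌉ = 551.
Per-layer scan distance = 1960 / 0.12, so 16333.3 mm.
Per-layer scan time = 16333.3 / 3980, so 4.1038 s.
Per-layer time: 4.1038 + 11.3 → 15.4038 s.
551 layers × 15.4038 s/layer = 8487.4938 s, i.e. 2.36 hours.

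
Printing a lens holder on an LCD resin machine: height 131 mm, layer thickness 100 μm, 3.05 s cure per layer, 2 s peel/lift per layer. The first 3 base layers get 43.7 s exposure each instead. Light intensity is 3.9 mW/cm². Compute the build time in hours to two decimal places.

Layer count = ceil(131 / 0.1) = 1310.
Base layers = 3 × (43.7 + 2) = 137.1 s.
Normal layers = 1307 × (3.05 + 2) = 6600.35 s.
Total = 137.1 + 6600.35 = 6737.45 s = 1.87 hours.

1.87 hours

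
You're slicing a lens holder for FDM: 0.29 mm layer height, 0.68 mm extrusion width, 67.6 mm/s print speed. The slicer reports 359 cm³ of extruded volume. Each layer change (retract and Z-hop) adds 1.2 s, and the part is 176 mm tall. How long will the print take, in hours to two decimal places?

Line area: 0.29 × 0.68 → 0.1972 mm².
Path length: 359000 mm³ / 0.1972 mm² → 1820486.8 mm.
Print-move time: 1820486.8 / 67.6 → 26930.3 s.
Layers = ⌈176/0.29⌉ = 607.
Layer-change overhead = 607 × 1.2 = 728.4 s.
Total = 26930.3 + 728.4 = 27658.7 s = 7.68 hours.

7.68 hours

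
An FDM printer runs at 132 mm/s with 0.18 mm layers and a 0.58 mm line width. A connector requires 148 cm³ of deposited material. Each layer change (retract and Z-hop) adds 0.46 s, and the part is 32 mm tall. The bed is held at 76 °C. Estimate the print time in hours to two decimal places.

Bead cross-section: 0.18 × 0.58 → 0.1044 mm².
Toolpath length = 148 cm³ / 0.1044 mm² = 148000 / 0.1044 = 1417624.5 mm.
Print-move time = 1417624.5 / 132 = 10739.6 s.
Layers = ⌈32/0.18⌉ = 178.
Layer-change overhead: 178 × 0.46 → 81.88 s.
Total = 10739.6 + 81.88 = 10821.48 s = 3.01 hours.

3.01 hours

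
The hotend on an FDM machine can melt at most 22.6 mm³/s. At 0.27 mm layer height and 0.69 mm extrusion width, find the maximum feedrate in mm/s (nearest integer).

Extrusion cross-section: 0.27 × 0.69 → 0.1863 mm².
Max speed = 22.6 / 0.1863 = 121.31 ≈ 121 mm/s.

121 mm/s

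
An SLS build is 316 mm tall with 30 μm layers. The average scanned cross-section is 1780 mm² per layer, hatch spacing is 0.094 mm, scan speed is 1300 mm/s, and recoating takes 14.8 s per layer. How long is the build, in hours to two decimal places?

85.93 hours

Layers = ⌈316/0.03⌉ = 10534.
Scan path per layer = 1780 / 0.094, so 18936.2 mm.
Laser time per layer = 18936.2 / 1300 = 14.5663 s.
Time per layer: 14.5663 + 14.8 → 29.3663 s.
Total: 10534 × 29.3663 s = 309344.6042 s → 85.93 hours.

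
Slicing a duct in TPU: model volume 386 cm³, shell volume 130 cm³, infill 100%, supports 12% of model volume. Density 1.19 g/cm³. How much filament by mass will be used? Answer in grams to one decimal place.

Volume inside the shell = 386 − 130, so 256 cm³.
Infill volume: 1.00 × 256 → 256 cm³.
Support = 0.12 × 386 = 46.32 cm³.
Total extruded: 130 + 256 + 46.32 → 432.32 cm³.
Mass = 432.32 × 1.19 = 514.4608 g.

514.5 g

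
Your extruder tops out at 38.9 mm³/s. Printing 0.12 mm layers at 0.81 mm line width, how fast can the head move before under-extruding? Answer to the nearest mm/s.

400 mm/s

Bead cross-section: 0.12 × 0.81 → 0.0972 mm².
v_max = Q/A = 38.9/0.0972 = 400.21 mm/s → 400 mm/s.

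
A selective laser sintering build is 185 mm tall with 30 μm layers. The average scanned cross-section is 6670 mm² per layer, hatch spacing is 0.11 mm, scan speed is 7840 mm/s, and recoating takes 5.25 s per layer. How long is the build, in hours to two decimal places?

Layers = ⌈185/0.03⌉ = 6167.
Scan path per layer = 6670 / 0.11 = 60636.4 mm.
Per-layer scan time: 60636.4 / 7840 → 7.7342 s.
Layer cycle = 7.7342 + 5.25 = 12.9842 s.
Total: 6167 × 12.9842 s = 80073.5614 s → 22.24 hours.

22.24 hours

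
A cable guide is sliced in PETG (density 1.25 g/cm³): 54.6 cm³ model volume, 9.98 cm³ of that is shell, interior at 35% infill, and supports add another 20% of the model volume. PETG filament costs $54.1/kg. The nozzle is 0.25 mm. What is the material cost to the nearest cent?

$2.47

Infill region: 54.6 − 9.98 → 44.62 cm³.
Deposited infill: 0.35 × 44.62 → 15.617 cm³.
Support = 0.20 × 54.6, so 10.92 cm³.
Total extruded = 9.98 + 15.617 + 10.92 = 36.517 cm³.
Mass = 36.517 × 1.25 = 45.64625 g.
Cost = 45.64625 g / 1000 × $54.1/kg = $2.47.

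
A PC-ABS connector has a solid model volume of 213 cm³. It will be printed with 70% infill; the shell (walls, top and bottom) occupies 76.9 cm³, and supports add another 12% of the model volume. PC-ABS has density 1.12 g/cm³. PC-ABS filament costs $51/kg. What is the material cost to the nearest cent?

$11.29

Interior volume = 213 − 76.9 = 136.1 cm³.
Deposited infill = 0.70 × 136.1, so 95.27 cm³.
Support: 0.12 × 213 → 25.56 cm³.
Total printed volume: 76.9 + 95.27 + 25.56 → 197.73 cm³.
Mass = 197.73 × 1.12 = 221.4576 g.
At $51/kg: 221.4576/1000 × 51 = $11.29.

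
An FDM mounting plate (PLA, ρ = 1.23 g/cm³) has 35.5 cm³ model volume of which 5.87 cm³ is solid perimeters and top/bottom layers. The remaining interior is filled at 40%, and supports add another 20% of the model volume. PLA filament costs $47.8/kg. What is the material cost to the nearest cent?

Infill region = 35.5 − 5.87, so 29.63 cm³.
Infill volume = 0.40 × 29.63 = 11.852 cm³.
Support = 0.20 × 35.5 = 7.1 cm³.
Deposited volume: 5.87 + 11.852 + 7.1 → 24.822 cm³.
Mass = 24.822 × 1.23 = 30.53106 g.
At $47.8/kg: 30.53106/1000 × 47.8 = $1.46.

$1.46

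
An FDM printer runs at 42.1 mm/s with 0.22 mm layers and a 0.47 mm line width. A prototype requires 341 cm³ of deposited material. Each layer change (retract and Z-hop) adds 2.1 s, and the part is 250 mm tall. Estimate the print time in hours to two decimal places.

22.42 hours

Bead cross-section: 0.22 × 0.47 → 0.1034 mm².
Total extruded path = 341000/0.1034 = 3297872.3 mm.
Time extruding: 3297872.3 / 42.1 → 78334.3 s.
Layer count = ceil(250 / 0.22) = 1137.
Z-hop total: 1137 × 2.1 → 2387.7 s.
Altogether 78334.3 + 2387.7 = 80722 s, i.e. 22.42 hours.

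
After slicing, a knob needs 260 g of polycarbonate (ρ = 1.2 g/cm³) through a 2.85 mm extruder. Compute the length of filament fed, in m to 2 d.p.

Volume = 260 g / 1.2 g·cm⁻³ = 216.6667 cm³ = 216666.7 mm³.
Cross-section of 2.85 mm filament: π·(2.85/2)² = 6.3794 mm².
Length = 216666.7 / 6.3794 = 33963.49 mm = 33.96 m.

33.96 m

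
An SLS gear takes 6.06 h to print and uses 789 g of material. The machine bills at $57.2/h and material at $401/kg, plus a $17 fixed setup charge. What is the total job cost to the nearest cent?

Time charge: 57.2 × 6.06 → $346.632.
Material cost: 401 × 789/1000 → $316.389.
Adding setup: 346.632 + 316.389 + 17 → 680.021 ≈ $680.02.

$680.02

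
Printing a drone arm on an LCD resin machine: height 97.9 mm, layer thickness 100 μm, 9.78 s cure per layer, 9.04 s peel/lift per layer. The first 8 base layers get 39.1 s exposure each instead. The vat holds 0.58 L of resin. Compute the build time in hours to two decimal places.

5.18 hours

Layers = ⌈97.9/0.1⌉ = 979.
Burn-in layers = 8 × (39.1 + 9.04), so 385.12 s.
Remaining layers = 971 × (9.78 + 9.04) = 18274.22 s.
Sum: 385.12 + 18274.22 = 18659.34 s → 5.18 hours.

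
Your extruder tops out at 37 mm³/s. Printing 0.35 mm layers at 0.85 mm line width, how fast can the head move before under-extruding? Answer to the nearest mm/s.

Extrusion cross-section = 0.35 × 0.85, so 0.2975 mm².
v_max = Q/A = 37/0.2975 = 124.37 mm/s → 124 mm/s.

124 mm/s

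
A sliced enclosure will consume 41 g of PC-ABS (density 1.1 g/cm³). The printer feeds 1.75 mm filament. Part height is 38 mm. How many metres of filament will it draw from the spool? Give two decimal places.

15.50 m

Volume = 41 g / 1.1 g·cm⁻³ = 37.2727 cm³ = 37272.7 mm³.
Filament cross-section = π × (1.75/2)² = 2.4053 mm².
Length = 37272.7 / 2.4053 = 15496.07 mm = 15.50 m.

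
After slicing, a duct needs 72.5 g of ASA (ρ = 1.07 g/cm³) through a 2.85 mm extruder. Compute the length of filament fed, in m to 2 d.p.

Volume = 72.5 g / 1.07 g·cm⁻³ = 67.757 cm³ = 67757 mm³.
Filament cross-section = π × (2.85/2)² = 6.3794 mm².
L = V/A = 67757/6.3794 = 10621.22 mm → 10.62 m.

10.62 m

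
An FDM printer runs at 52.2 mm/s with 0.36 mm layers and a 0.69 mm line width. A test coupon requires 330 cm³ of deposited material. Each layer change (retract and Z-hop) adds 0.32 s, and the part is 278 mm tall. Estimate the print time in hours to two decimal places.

Extrusion cross-section = 0.36 × 0.69 = 0.2484 mm².
Total extruded path = 330000/0.2484 = 1328502.4 mm.
Extrusion time = 1328502.4 / 52.2, so 25450.2 s.
Layers = ⌈278/0.36⌉ = 773.
Non-print overhead = 773 × 0.32 = 247.36 s.
Altogether 25450.2 + 247.36 = 25697.56 s, i.e. 7.14 hours.

7.14 hours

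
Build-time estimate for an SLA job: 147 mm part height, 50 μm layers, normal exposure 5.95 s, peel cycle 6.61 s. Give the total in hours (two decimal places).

10.26 hours

Number of layers: 147 / 0.05 → 2940 (rounded up).
Each layer takes = 5.95 + 6.61 = 12.56 s.
Total = 2940 × 12.56 = 36926.4 s = 10.26 hours.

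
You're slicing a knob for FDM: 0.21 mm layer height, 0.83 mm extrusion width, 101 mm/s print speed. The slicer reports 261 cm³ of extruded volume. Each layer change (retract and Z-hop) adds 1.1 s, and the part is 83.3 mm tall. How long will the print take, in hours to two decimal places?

4.24 hours

Line area: 0.21 × 0.83 → 0.1743 mm².
Toolpath length = 261 cm³ / 0.1743 mm² = 261000 / 0.1743 = 1497418.2 mm.
Extrusion time = 1497418.2 / 101 = 14825.9 s.
Number of layers: 83.3 / 0.21 → 397 (rounded up).
Z-hop total: 397 × 1.1 → 436.7 s.
Altogether 14825.9 + 436.7 = 15262.6 s, i.e. 4.24 hours.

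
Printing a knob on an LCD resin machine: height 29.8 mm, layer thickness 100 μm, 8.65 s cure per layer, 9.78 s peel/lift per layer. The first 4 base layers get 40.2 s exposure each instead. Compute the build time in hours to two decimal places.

Number of layers: 29.8 / 0.1 → 298 (rounded up).
Bottom layers: 4 × (40.2 + 9.78) → 199.92 s.
Remaining layers: 294 × (8.65 + 9.78) → 5418.42 s.
Total = 199.92 + 5418.42 = 5618.34 s = 1.56 hours.

1.56 hours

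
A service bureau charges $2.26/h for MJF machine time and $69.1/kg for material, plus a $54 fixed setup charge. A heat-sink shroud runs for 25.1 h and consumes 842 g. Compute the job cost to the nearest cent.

Machine cost: 2.26 × 25.1 → $56.726.
Material cost: 69.1 × 842/1000 → $58.1822.
Total = 56.726 + 58.1822 + 54 = 168.9082 ≈ $168.91.

$168.91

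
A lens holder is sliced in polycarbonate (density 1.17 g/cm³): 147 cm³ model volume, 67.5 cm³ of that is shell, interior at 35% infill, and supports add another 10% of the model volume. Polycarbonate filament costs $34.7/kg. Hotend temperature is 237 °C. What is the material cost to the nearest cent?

$4.47

Interior volume = 147 − 67.5 = 79.5 cm³.
Deposited infill = 0.35 × 79.5, so 27.825 cm³.
Support = 0.10 × 147 = 14.7 cm³.
Deposited volume: 67.5 + 27.825 + 14.7 → 110.025 cm³.
Mass = 110.025 × 1.17 = 128.72925 g.
At $34.7/kg: 128.72925/1000 × 34.7 = $4.47.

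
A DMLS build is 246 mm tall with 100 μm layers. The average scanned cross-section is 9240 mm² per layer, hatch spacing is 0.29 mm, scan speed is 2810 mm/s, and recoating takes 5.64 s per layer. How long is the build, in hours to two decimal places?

11.60 hours

Layer count = ceil(246 / 0.1) = 2460.
Scan path per layer = 9240 / 0.29, so 31862.1 mm.
Laser time per layer = 31862.1 / 2810, so 11.3388 s.
Time per layer: 11.3388 + 5.64 → 16.9788 s.
Total: 2460 × 16.9788 s = 41767.848 s → 11.60 hours.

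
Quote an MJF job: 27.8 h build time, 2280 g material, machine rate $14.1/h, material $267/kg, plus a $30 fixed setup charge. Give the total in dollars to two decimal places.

$1030.74

Machine-time cost: 14.1 × 27.8 → $391.98.
Material charge = 267 × 2280/1000, so $608.76.
Total = 391.98 + 608.76 + 30 = $1030.74.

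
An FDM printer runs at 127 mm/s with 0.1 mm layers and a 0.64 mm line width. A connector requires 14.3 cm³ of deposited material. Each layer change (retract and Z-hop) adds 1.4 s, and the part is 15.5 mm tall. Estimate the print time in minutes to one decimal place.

Extrusion cross-section: 0.1 × 0.64 → 0.064 mm².
Path length: 14300 mm³ / 0.064 mm² → 223437.5 mm.
Extrusion time = 223437.5 / 127 = 1759.4 s.
Number of layers: 15.5 / 0.1 → 155 (rounded up).
Layer-change overhead = 155 × 1.4 = 217 s.
Altogether 1759.4 + 217 = 1976.4 s, i.e. 32.9 minutes.

32.9 minutes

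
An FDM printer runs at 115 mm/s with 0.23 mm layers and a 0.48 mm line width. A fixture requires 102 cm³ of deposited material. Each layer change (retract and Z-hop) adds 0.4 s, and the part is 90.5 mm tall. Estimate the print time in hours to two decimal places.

Extrusion cross-section = 0.23 × 0.48, so 0.1104 mm².
Total extruded path = 102000/0.1104 = 923913 mm.
Extrusion time = 923913 / 115, so 8034 s.
Layers = ⌈90.5/0.23⌉ = 394.
Non-print overhead: 394 × 0.4 → 157.6 s.
Altogether 8034 + 157.6 = 8191.6 s, i.e. 2.28 hours.

2.28 hours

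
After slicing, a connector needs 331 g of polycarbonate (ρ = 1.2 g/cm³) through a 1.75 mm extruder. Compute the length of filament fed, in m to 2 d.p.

114.68 m

Extruded volume: 331/1.2 = 275.8333 cm³ (275833.3 mm³).
A = π r² = π × 0.875² = 2.4053 mm².
Length = 275833.3 / 2.4053 = 114677.3 mm = 114.68 m.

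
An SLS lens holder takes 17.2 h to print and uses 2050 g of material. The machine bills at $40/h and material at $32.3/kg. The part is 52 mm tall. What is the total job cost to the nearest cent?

$754.22

Machine cost: 40 × 17.2 → $688.00.
Material charge = 32.3 × 2050/1000 = $66.215.
Total = 688.00 + 66.215 = 754.215 ≈ $754.22.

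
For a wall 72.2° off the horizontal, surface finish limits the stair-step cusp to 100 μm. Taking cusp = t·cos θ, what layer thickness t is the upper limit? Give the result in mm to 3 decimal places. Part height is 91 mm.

0.327 mm

cos(72.2°) = 0.3057; t_max = 0.1/0.3057 = 0.327 mm.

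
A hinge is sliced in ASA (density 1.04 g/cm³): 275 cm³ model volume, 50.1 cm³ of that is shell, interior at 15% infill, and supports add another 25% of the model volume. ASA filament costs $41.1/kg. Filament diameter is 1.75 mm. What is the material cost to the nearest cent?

$6.52

Volume inside the shell = 275 − 50.1 = 224.9 cm³.
Infill volume = 0.15 × 224.9 = 33.735 cm³.
Support = 0.25 × 275 = 68.75 cm³.
Total printed volume = 50.1 + 33.735 + 68.75 = 152.585 cm³.
Mass = 152.585 × 1.04, so 158.6884 g.
At $41.1/kg: 158.6884/1000 × 41.1 = $6.52.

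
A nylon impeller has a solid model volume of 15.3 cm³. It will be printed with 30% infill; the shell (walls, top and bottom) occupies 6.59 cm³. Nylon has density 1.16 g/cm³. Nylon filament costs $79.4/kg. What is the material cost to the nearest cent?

Volume inside the shell: 15.3 − 6.59 → 8.71 cm³.
Infill volume = 0.30 × 8.71 = 2.613 cm³.
Total extruded: 6.59 + 2.613 → 9.203 cm³.
Mass = 9.203 × 1.16, so 10.67548 g.
At $79.4/kg: 10.67548/1000 × 79.4 = $0.85.

$0.85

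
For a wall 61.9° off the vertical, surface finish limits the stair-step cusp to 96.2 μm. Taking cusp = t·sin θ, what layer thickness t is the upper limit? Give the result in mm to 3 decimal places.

Layer height = cusp / sin(61.9°) = 0.0962 / 0.8821 = 0.109 mm.

0.109 mm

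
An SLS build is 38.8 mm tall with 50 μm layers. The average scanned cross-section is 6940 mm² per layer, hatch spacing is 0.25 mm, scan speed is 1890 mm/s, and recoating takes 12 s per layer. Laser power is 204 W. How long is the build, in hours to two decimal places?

Layers = ⌈38.8/0.05⌉ = 776.
Scan path per layer = 6940 / 0.25 = 27760 mm.
Per-layer scan time = 27760 / 1890, so 14.6878 s.
Per-layer time: 14.6878 + 12 → 26.6878 s.
Total: 776 × 26.6878 s = 20709.7328 s → 5.75 hours.

5.75 hours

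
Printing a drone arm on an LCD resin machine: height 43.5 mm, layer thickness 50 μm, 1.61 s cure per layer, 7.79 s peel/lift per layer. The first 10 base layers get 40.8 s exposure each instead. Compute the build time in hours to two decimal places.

2.38 hours

Number of layers: 43.5 / 0.05 → 870 (rounded up).
Bottom layers = 10 × (40.8 + 7.79), so 485.9 s.
Normal layers = 860 × (1.61 + 7.79), so 8084 s.
Sum: 485.9 + 8084 = 8569.9 s → 2.38 hours.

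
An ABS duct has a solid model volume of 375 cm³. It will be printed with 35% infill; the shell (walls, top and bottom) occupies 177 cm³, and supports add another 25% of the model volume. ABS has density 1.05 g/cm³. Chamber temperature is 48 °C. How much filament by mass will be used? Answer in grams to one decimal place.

Volume inside the shell: 375 − 177 → 198 cm³.
Infill volume = 0.35 × 198 = 69.3 cm³.
Support: 0.25 × 375 → 93.75 cm³.
Total printed volume = 177 + 69.3 + 93.75, so 340.05 cm³.
Mass = 340.05 × 1.05, so 357.0525 g.

357.1 g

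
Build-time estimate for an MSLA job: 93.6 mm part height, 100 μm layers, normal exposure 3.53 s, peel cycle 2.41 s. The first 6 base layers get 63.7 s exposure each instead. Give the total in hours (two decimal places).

1.64 hours

Layers = ⌈93.6/0.1⌉ = 936.
Burn-in layers: 6 × (63.7 + 2.41) → 396.66 s.
Regular layers: 930 × (3.53 + 2.41) → 5524.2 s.
Sum: 396.66 + 5524.2 = 5920.86 s → 1.64 hours.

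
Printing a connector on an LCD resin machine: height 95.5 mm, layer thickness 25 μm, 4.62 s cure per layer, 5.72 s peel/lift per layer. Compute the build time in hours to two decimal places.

10.97 hours

Layers = ⌈95.5/0.025⌉ = 3820.
Cycle time = 4.62 + 5.72 = 10.34 s.
Total = 3820 × 10.34 = 39498.8 s = 10.97 hours.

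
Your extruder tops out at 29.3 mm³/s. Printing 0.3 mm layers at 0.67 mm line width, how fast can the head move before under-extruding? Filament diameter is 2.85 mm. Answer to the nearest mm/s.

Bead cross-section = 0.3 × 0.67 = 0.201 mm².
Max speed = 29.3 / 0.201 = 145.77 ≈ 146 mm/s.

146 mm/s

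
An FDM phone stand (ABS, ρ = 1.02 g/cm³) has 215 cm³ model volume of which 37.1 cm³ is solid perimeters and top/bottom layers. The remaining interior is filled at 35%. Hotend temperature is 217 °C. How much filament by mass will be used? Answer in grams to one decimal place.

Volume inside the shell: 215 − 37.1 → 177.9 cm³.
Infill deposited = 0.35 × 177.9 = 62.265 cm³.
Total extruded = 37.1 + 62.265, so 99.365 cm³.
Mass = 99.365 × 1.02, so 101.3523 g.

101.4 g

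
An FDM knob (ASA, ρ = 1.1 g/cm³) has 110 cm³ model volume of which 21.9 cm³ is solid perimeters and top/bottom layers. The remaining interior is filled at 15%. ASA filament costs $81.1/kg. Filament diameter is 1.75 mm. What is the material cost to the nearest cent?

Volume inside the shell = 110 − 21.9, so 88.1 cm³.
Deposited infill = 0.15 × 88.1 = 13.215 cm³.
Deposited volume = 21.9 + 13.215, so 35.115 cm³.
Mass = 35.115 × 1.1 = 38.6265 g.
At $81.1/kg: 38.6265/1000 × 81.1 = $3.13.

$3.13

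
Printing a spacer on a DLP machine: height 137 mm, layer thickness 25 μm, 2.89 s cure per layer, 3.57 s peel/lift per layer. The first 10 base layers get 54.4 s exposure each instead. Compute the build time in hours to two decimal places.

9.98 hours

Layers = ⌈137/0.025⌉ = 5480.
Burn-in layers = 10 × (54.4 + 3.57) = 579.7 s.
Remaining layers: 5470 × (2.89 + 3.57) → 35336.2 s.
Sum: 579.7 + 35336.2 = 35915.9 s → 9.98 hours.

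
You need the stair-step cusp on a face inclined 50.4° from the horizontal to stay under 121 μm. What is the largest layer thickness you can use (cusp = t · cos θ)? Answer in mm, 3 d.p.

0.190 mm

t = h_c / cos θ = 0.121 / 0.6374 = 0.190 mm.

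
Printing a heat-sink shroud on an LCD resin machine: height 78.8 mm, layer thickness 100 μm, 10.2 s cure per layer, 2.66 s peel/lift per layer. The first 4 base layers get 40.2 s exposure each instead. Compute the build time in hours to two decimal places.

Layers = ⌈78.8/0.1⌉ = 788.
Bottom layers: 4 × (40.2 + 2.66) → 171.44 s.
Regular layers = 784 × (10.2 + 2.66) = 10082.24 s.
Sum: 171.44 + 10082.24 = 10253.68 s → 2.85 hours.

2.85 hours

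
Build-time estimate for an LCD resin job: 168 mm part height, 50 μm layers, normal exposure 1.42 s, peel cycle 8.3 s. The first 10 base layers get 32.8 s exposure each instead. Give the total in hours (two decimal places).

9.16 hours

Number of layers: 168 / 0.05 → 3360 (rounded up).
Burn-in layers = 10 × (32.8 + 8.3), so 411 s.
Normal layers: 3350 × (1.42 + 8.3) → 32562 s.
Sum: 411 + 32562 = 32973 s → 9.16 hours.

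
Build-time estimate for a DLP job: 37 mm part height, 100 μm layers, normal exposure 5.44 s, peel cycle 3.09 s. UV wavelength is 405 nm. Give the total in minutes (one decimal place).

52.6 minutes

Layers = ⌈37/0.1⌉ = 370.
Cycle time: 5.44 + 3.09 → 8.53 s.
Total = 370 × 8.53 = 3156.1 s = 52.6 minutes.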